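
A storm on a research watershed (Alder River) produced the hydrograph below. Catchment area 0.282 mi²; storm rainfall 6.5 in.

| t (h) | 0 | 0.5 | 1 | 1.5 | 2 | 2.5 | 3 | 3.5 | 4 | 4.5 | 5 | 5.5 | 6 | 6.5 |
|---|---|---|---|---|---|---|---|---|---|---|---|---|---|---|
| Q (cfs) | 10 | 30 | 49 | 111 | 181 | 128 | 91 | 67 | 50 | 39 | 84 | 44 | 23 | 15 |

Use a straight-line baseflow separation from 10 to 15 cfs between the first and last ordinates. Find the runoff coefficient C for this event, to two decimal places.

C ≈ 0.32

ΣQ_DR = 747.0 cfs; V = ΣQ_DR·Δt = 1.345 × 10^6 ft³.
Runoff depth d = V / A = 2.052 in.
C = d / P = 2.052 / 6.5 = 0.32.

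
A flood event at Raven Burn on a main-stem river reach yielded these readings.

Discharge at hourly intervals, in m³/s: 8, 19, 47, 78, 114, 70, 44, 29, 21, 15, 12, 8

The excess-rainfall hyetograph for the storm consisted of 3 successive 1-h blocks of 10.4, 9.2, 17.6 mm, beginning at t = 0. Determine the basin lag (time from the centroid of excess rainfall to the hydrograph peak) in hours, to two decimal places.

Centroid of excess rainfall: t_c = Σ P_i·t̄_i / ΣP_i = 1.6935 h (block centres at 0.5, 1.5, 2.5 h).
Hydrograph peak occurs at t = 4 h, so basin lag t_L = 4 − 1.6935 = 2.31 h.

t_L ≈ 2.31 h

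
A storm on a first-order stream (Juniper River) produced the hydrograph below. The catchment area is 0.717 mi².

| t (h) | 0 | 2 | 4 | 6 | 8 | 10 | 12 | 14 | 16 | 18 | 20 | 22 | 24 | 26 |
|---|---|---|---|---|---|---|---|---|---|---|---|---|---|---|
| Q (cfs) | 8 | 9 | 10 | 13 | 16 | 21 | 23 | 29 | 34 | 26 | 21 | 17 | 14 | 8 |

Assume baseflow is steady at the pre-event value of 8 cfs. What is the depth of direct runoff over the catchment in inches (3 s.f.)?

Direct runoff: 0.0, 1.0, 2.0, 5.0, 8.0, 13.0, 15.0, 21.0, 26.0, 18.0, 13.0, 9.0, 6.0, 0.0 cfs; ΣQ_DR = 137.0 cfs.
V = ΣQ_DR · Δt = 137.0 × 7200 s = 9.864 × 10^5 ft³.
Over A = 0.717 mi², depth = V / A = 0.592 in.

d ≈ 0.592 in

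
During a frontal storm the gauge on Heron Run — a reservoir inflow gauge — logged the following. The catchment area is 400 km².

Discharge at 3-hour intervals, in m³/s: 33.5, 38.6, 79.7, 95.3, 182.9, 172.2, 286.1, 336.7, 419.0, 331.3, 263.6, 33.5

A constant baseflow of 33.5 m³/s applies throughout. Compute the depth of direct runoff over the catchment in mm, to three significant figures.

d ≈ 50.5 mm

Direct runoff: 0.0, 5.1, 46.2, 61.8, 149.4, 138.7, 252.6, 303.2, 385.5, 297.8, 230.1, 0.0 m³/s; ΣQ_DR = 1870 m³/s.
V = ΣQ_DR · Δt = 1870 × 10800 s = 2.020 × 10^7 m³.
Over A = 400 km², depth = V / A = 50.5 mm.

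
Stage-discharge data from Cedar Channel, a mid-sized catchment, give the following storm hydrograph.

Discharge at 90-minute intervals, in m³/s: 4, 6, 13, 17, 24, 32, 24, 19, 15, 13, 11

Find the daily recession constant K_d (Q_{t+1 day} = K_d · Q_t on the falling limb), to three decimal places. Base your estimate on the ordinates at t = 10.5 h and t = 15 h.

K_d ≈ 0.054

Between t = 10.5 h and t = 15 h the flow falls from 19 to 11 m³/s over 3×1.5 h = 4.5 h.
Per-interval ratio K = (11/19)^(1/3) = 0.8335; K_d = K^(24/1.5) = 0.054.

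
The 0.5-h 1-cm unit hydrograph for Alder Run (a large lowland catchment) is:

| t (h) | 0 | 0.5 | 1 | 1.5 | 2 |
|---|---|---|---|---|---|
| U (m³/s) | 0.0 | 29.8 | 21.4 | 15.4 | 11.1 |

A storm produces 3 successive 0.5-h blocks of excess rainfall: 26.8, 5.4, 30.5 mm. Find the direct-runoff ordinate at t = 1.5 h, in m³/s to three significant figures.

By discrete convolution, Q_j = Σ (P_i / 10 mm) · U_{j−i}.
At t = 1.5 h (j=3): Q = (26.8/10)·15.4 + (5.4/10)·21.4 + (30.5/10)·29.8 = 144 m³/s.

Q ≈ 144 m³/s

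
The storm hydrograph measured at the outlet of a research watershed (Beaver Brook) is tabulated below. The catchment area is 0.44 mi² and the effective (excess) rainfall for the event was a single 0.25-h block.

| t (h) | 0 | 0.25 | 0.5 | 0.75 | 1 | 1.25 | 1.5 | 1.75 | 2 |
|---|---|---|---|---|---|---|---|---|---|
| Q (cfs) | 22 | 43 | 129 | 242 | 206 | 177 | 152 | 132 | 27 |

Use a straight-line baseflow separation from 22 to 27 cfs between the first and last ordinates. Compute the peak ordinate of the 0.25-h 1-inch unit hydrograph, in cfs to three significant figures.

U_p ≈ 272 cfs

Direct runoff: 0.00, 20.38, 105.75, 218.12, 181.50, 151.88, 126.25, 105.62, 0.00 cfs; ΣQ_DR = 909.5 cfs, peak = 218.12 cfs.
Runoff depth d = ΣQ_DR·Δt / A = 909.5 × 900 / (0.44 mi²) = 0.8008 in.
The 1-inch UH is the DRH scaled by (1 in)/d, so U_p = 218.12 × 1/0.8008 = 272 cfs.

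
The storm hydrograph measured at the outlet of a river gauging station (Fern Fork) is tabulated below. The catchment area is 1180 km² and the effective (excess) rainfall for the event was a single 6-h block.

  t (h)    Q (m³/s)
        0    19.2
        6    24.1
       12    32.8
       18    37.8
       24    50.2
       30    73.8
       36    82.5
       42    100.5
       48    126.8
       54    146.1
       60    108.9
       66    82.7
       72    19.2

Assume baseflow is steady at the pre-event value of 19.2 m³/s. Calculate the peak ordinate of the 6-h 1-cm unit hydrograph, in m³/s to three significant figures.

Direct runoff: 0.0, 4.9, 13.6, 18.6, 31.0, 54.6, 63.3, 81.3, 107.6, 126.9, 89.7, 63.5, 0.0 m³/s; ΣQ_DR = 655.0 m³/s, peak = 126.9 m³/s.
Runoff depth d = ΣQ_DR·Δt / A = 655.0 × 21600 / (1180 km²) = 11.99 mm.
The 1-cm UH is the DRH scaled by (10 mm)/d, so U_p = 126.9 × 10/11.99 = 106 m³/s.

U_p ≈ 106 m³/s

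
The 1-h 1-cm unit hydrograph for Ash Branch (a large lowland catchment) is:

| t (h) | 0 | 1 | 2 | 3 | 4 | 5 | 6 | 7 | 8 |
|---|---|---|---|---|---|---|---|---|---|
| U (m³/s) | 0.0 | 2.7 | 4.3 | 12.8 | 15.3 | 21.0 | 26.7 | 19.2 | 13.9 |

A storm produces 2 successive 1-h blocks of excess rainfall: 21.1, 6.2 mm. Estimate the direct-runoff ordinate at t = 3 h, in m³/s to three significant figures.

By discrete convolution, Q_j = Σ (P_i / 10 mm) · U_{j−i}.
At t = 3 h (j=3): Q = (21.1/10)·12.8 + (6.2/10)·4.3 = 29.7 m³/s.

Q ≈ 29.7 m³/s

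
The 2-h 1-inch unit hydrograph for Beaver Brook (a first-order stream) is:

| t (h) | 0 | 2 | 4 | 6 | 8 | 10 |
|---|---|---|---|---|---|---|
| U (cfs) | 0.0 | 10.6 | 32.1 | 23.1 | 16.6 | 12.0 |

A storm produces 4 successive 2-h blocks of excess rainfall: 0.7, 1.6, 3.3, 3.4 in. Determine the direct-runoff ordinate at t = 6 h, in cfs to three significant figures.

Q ≈ 103 cfs

By discrete convolution, Q_j = Σ (P_i / 1 in) · U_{j−i}.
At t = 6 h (j=3): Q = (0.7/1)·23.1 + (1.6/1)·32.1 + (3.3/1)·10.6 + (3.4/1)·0.0 = 103 cfs.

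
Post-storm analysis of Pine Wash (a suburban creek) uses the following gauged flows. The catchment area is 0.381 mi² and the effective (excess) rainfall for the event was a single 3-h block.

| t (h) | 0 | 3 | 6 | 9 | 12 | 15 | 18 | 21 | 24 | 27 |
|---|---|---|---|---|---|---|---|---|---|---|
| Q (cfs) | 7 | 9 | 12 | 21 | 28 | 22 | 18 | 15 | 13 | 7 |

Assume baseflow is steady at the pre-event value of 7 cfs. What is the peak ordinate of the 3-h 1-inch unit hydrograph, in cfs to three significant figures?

U_p ≈ 21.0 cfs

Direct runoff: 0.0, 2.0, 5.0, 14.0, 21.0, 15.0, 11.0, 8.0, 6.0, 0.0 cfs; ΣQ_DR = 82.00 cfs, peak = 21.0 cfs.
Runoff depth d = ΣQ_DR·Δt / A = 82.00 × 10800 / (0.381 mi²) = 1.001 in.
The 1-inch UH is the DRH scaled by (1 in)/d, so U_p = 21.0 × 1/1.001 = 21.0 cfs.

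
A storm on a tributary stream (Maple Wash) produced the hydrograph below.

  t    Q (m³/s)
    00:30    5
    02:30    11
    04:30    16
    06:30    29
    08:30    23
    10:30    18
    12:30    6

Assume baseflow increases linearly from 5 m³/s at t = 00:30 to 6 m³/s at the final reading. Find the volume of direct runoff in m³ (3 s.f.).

V ≈ 5.00 × 10^5 m³

Direct-runoff ordinates (Q − Q_b): 0.00, 5.83, 10.67, 23.50, 17.33, 12.17, 0.00 m³/s.
ΣQ_DR = 69.50 m³/s.
With Δt = 2 h = 7200 s, V = ΣQ_DR · Δt = 69.50 × 7200 = 5.00 × 10^5 m³.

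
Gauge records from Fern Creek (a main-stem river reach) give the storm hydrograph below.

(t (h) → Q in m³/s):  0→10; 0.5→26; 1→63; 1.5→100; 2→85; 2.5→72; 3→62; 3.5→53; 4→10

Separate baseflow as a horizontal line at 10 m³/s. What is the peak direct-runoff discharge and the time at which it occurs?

Q_p = 90.0 m³/s at t = 1.5 h

Subtracting baseflow gives direct-runoff ordinates: 0.0, 16.0, 53.0, 90.0, 75.0, 62.0, 52.0, 43.0, 0.0 m³/s.
The maximum is 90.0 m³/s, occurring at the reading for t = 1.5 h.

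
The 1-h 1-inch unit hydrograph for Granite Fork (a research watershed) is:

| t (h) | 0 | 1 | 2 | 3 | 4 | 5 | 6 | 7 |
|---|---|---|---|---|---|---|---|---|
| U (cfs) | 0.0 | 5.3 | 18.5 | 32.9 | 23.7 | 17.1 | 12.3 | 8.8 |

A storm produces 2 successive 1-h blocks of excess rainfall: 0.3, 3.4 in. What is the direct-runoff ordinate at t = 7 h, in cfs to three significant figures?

By discrete convolution, Q_j = Σ (P_i / 1 in) · U_{j−i}.
At t = 7 h (j=7): Q = (0.3/1)·8.8 + (3.4/1)·12.3 = 44.5 cfs.

Q ≈ 44.5 cfs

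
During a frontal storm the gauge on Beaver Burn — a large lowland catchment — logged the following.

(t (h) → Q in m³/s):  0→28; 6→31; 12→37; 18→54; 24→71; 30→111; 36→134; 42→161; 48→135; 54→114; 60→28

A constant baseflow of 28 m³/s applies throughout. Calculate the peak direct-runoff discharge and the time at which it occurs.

Q_p = 133.0 m³/s at t = 42 h

Subtracting baseflow gives direct-runoff ordinates: 0.0, 3.0, 9.0, 26.0, 43.0, 83.0, 106.0, 133.0, 107.0, 86.0, 0.0 m³/s.
The maximum is 133.0 m³/s, occurring at the reading for t = 42 h.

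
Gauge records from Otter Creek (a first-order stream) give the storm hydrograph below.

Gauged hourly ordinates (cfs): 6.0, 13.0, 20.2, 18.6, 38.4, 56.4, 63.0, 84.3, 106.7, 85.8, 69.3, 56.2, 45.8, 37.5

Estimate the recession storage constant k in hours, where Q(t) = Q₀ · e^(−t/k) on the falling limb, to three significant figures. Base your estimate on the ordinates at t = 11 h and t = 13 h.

k ≈ 4.94 h

On the falling limb, Q drops from 56.2 to 37.5 cfs between t = 11 h and t = 13 h (Δt = 2 h).
k = −Δt / ln(Q₂/Q₁) = −2 / ln(37.5/56.2) = 4.94 h.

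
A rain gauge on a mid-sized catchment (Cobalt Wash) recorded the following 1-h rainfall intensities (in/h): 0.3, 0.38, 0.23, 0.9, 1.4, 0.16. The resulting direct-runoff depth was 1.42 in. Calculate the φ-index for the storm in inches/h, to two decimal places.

φ ≈ 0.44 in/h

Only the 2 blocks with intensity above φ contribute runoff: 0.9, 1.4 in/h.
Σ(I−φ)·Δt = d  ⇒  (0.9+1.4 − 2φ)·1 = 1.42
φ = (2.300 − 1.42/1) / 2 = 0.44 in/h.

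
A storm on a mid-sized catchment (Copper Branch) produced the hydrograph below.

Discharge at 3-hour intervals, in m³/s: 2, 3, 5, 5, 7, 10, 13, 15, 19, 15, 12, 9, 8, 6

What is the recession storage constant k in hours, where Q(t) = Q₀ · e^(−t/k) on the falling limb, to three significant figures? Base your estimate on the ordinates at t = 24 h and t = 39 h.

On the falling limb, Q drops from 19 to 6 m³/s between t = 24 h and t = 39 h (Δt = 15 h).
k = −Δt / ln(Q₂/Q₁) = −15 / ln(6/19) = 13.0 h.

k ≈ 13.0 h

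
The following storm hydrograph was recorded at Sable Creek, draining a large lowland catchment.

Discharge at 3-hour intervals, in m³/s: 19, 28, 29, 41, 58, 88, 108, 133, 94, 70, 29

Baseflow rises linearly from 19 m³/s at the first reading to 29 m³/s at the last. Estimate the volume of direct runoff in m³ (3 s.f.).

Direct-runoff ordinates (Q − Q_b): 0.00, 8.00, 8.00, 19.00, 35.00, 64.00, 83.00, 107.00, 67.00, 42.00, 0.00 m³/s.
ΣQ_DR = 433.0 m³/s.
With Δt = 3 h = 10800 s, V = ΣQ_DR · Δt = 433.0 × 10800 = 4.68 × 10^6 m³.

V ≈ 4.68 × 10^6 m³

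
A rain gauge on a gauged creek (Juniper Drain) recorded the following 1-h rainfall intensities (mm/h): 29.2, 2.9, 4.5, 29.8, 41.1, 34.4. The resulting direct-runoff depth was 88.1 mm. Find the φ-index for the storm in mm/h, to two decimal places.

φ ≈ 11.60 mm/h

Only the 4 blocks with intensity above φ contribute runoff: 29.2, 29.8, 41.1, 34.4 mm/h.
Σ(I−φ)·Δt = d  ⇒  (29.2+29.8+41.1+34.4 − 4φ)·1 = 88.1
φ = (134.5 − 88.1/1) / 4 = 11.60 mm/h.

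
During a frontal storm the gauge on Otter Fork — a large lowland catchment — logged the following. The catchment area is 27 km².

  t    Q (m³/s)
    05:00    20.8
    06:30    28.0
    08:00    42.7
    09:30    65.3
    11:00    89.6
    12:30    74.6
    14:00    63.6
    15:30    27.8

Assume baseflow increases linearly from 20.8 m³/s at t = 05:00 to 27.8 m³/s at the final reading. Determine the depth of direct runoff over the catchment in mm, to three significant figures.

Direct runoff: 0.00, 6.20, 19.90, 41.50, 64.80, 48.80, 36.80, 0.00 m³/s; ΣQ_DR = 218.0 m³/s.
V = ΣQ_DR · Δt = 218.0 × 5400 s = 1.177 × 10^6 m³.
Over A = 27 km², depth = V / A = 43.6 mm.

d ≈ 43.6 mm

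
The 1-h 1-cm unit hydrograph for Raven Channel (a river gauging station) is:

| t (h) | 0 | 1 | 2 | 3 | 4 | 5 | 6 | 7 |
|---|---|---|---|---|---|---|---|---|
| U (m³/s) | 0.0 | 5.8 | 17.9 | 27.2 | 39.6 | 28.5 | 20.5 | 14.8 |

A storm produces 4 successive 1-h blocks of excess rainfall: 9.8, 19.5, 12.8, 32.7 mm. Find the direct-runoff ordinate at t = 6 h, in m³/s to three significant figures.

By discrete convolution, Q_j = Σ (P_i / 10 mm) · U_{j−i}.
At t = 6 h (j=6): Q = (9.8/10)·20.5 + (19.5/10)·28.5 + (12.8/10)·39.6 + (32.7/10)·27.2 = 215 m³/s.

Q ≈ 215 m³/s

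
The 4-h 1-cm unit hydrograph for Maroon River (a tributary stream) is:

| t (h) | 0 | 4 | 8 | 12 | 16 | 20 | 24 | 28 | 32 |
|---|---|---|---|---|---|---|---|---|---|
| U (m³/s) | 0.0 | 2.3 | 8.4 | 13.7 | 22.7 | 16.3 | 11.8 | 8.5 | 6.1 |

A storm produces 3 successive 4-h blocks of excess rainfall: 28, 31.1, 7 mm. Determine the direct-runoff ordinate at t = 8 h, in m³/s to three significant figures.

By discrete convolution, Q_j = Σ (P_i / 10 mm) · U_{j−i}.
At t = 8 h (j=2): Q = (28/10)·8.4 + (31.1/10)·2.3 + (7/10)·0.0 = 30.7 m³/s.

Q ≈ 30.7 m³/s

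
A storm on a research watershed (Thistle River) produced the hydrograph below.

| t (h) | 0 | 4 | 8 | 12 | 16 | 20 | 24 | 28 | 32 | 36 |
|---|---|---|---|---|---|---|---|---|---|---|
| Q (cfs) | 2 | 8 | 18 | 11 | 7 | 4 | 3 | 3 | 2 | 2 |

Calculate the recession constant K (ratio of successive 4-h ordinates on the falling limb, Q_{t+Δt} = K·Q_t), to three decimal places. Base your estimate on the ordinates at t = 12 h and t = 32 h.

K ≈ 0.711

Using the recession-limb readings at t = 12 h and t = 32 h: Q falls from 11 to 2 cfs over 5 intervals.
K = (Q₂/Q₁)^(1/5) = (2/11)^(1/5) = 0.711.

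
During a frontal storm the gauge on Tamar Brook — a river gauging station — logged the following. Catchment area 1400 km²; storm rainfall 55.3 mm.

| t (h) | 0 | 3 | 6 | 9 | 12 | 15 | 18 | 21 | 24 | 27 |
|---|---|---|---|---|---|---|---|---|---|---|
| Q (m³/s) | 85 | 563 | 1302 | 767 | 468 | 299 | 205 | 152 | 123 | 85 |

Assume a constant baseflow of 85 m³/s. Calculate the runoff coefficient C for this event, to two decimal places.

C ≈ 0.45

ΣQ_DR = 3199 m³/s; V = ΣQ_DR·Δt = 3.455 × 10^7 m³.
Runoff depth d = V / A = 24.68 mm.
C = d / P = 24.68 / 55.3 = 0.45.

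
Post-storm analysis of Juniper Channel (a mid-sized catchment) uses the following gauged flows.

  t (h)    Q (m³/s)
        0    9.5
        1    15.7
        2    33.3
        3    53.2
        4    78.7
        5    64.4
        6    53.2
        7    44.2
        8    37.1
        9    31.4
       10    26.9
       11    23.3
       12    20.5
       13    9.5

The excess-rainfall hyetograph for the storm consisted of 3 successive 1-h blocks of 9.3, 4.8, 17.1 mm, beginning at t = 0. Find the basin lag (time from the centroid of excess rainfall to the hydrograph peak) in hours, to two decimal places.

t_L ≈ 2.25 h

Centroid of excess rainfall: t_c = Σ P_i·t̄_i / ΣP_i = 1.7500 h (block centres at 0.5, 1.5, 2.5 h).
Hydrograph peak occurs at t = 4 h, so basin lag t_L = 4 − 1.7500 = 2.25 h.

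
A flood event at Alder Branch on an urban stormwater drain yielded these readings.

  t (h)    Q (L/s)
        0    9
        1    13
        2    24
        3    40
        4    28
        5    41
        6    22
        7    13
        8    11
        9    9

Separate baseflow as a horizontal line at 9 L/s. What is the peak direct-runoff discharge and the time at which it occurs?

Q_p = 32.0 L/s at t = 5 h

Subtracting baseflow gives direct-runoff ordinates: 0.0, 4.0, 15.0, 31.0, 19.0, 32.0, 13.0, 4.0, 2.0, 0.0 L/s.
The maximum is 32.0 L/s, occurring at the reading for t = 5 h.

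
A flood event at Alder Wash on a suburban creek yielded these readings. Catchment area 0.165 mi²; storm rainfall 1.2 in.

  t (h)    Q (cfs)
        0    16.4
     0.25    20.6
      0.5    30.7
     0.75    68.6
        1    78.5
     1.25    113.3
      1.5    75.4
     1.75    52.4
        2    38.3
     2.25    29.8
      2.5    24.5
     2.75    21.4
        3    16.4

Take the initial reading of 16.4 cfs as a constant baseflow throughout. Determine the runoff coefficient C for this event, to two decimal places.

C ≈ 0.73

ΣQ_DR = 373.1 cfs; V = ΣQ_DR·Δt = 3.358 × 10^5 ft³.
Runoff depth d = V / A = 0.8760 in.
C = d / P = 0.8760 / 1.2 = 0.73.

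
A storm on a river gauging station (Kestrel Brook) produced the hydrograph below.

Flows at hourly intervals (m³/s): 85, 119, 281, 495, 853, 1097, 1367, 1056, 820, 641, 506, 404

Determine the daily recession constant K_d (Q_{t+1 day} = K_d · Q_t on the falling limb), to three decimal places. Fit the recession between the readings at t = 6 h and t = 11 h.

K_d ≈ 0.003

Between t = 6 h and t = 11 h the flow falls from 1367 to 404 m³/s over 5×1 h = 5 h.
Per-interval ratio K = (404/1367)^(1/5) = 0.7837; K_d = K^(24/1) = 0.003.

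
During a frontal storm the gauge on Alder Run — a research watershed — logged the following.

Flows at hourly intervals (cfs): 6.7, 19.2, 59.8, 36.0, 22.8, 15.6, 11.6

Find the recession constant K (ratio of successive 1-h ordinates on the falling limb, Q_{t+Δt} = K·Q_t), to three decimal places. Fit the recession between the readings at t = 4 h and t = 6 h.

Using the recession-limb readings at t = 4 h and t = 6 h: Q falls from 22.8 to 11.6 cfs over 2 intervals.
K = (Q₂/Q₁)^(1/2) = (11.6/22.8)^(1/2) = 0.713.

K ≈ 0.713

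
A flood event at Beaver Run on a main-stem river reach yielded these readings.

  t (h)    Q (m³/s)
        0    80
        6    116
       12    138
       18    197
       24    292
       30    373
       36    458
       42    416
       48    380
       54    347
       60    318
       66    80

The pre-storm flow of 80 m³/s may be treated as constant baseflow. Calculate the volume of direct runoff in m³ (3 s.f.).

V ≈ 4.83 × 10^7 m³

Direct-runoff ordinates (Q − Q_b): 0.0, 36.0, 58.0, 117.0, 212.0, 293.0, 378.0, 336.0, 300.0, 267.0, 238.0, 0.0 m³/s.
ΣQ_DR = 2235 m³/s.
With Δt = 6 h = 21600 s, V = ΣQ_DR · Δt = 2235 × 21600 = 4.83 × 10^7 m³.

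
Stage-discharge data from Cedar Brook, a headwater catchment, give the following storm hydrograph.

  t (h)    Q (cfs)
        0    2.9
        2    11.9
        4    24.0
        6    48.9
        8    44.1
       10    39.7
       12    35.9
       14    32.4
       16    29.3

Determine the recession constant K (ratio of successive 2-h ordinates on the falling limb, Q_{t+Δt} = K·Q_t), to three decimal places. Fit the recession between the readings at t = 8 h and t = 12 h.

Using the recession-limb readings at t = 8 h and t = 12 h: Q falls from 44.1 to 35.9 cfs over 2 intervals.
K = (Q₂/Q₁)^(1/2) = (35.9/44.1)^(1/2) = 0.902.

K ≈ 0.902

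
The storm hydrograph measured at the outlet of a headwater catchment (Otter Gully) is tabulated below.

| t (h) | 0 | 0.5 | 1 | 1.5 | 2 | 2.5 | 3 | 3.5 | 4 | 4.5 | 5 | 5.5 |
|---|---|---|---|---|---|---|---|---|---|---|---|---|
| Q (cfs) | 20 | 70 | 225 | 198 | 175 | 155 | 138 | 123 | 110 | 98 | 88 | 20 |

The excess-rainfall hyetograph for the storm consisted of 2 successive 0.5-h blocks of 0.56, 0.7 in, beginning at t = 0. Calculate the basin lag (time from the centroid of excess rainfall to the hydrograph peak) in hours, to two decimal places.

t_L ≈ 0.47 h

Centroid of excess rainfall: t_c = Σ P_i·t̄_i / ΣP_i = 0.5278 h (block centres at 0.25, 0.75 h).
Hydrograph peak occurs at t = 1 h, so basin lag t_L = 1 − 0.5278 = 0.47 h.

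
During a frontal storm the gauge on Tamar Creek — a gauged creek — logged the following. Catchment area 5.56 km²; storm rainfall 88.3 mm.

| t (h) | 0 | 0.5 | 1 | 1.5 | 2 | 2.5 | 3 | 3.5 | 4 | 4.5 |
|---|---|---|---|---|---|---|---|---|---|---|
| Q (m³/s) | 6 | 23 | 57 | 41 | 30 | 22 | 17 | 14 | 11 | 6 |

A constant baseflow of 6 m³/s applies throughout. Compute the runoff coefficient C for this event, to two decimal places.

ΣQ_DR = 167.0 m³/s; V = ΣQ_DR·Δt = 3.006 × 10^5 m³.
Runoff depth d = V / A = 54.06 mm.
C = d / P = 54.06 / 88.3 = 0.61.

C ≈ 0.61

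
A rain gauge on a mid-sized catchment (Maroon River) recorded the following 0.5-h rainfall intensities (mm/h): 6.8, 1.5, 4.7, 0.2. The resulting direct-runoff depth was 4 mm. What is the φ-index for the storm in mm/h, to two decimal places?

φ ≈ 1.75 mm/h

Only the 2 blocks with intensity above φ contribute runoff: 6.8, 4.7 mm/h.
Σ(I−φ)·Δt = d  ⇒  (6.8+4.7 − 2φ)·0.5 = 4
φ = (11.50 − 4/0.5) / 2 = 1.75 mm/h.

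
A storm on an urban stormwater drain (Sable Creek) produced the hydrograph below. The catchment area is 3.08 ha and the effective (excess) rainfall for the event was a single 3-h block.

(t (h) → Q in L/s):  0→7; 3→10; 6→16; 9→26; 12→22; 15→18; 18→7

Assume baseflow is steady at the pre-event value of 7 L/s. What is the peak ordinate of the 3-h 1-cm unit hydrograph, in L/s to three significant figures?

U_p ≈ 9.51 L/s

Direct runoff: 0.0, 3.0, 9.0, 19.0, 15.0, 11.0, 0.0 L/s; ΣQ_DR = 57.00 L/s, peak = 19.0 L/s.
Runoff depth d = ΣQ_DR·Δt / A = 57.00 × 10800 / (3.08 ha) = 19.99 mm.
The 1-cm UH is the DRH scaled by (10 mm)/d, so U_p = 19.0 × 10/19.99 = 9.51 L/s.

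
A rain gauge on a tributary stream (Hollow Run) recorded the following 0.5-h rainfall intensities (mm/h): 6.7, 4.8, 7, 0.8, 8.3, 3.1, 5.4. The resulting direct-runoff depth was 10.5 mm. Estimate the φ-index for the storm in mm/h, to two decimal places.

Only the 6 blocks with intensity above φ contribute runoff: 6.7, 4.8, 7, 8.3, 3.1, 5.4 mm/h.
Σ(I−φ)·Δt = d  ⇒  (6.7+4.8+7+8.3+3.1+5.4 − 6φ)·0.5 = 10.5
φ = (35.30 − 10.5/0.5) / 6 = 2.38 mm/h.

φ ≈ 2.38 mm/h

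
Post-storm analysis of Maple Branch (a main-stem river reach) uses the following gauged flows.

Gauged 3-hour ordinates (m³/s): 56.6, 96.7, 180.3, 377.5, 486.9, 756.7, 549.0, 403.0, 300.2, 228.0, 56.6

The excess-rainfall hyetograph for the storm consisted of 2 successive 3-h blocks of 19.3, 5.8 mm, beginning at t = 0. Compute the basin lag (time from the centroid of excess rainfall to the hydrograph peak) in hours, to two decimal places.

t_L ≈ 12.81 h

Centroid of excess rainfall: t_c = Σ P_i·t̄_i / ΣP_i = 2.1932 h (block centres at 1.5, 4.5 h).
Hydrograph peak occurs at t = 15 h, so basin lag t_L = 15 − 2.1932 = 12.81 h.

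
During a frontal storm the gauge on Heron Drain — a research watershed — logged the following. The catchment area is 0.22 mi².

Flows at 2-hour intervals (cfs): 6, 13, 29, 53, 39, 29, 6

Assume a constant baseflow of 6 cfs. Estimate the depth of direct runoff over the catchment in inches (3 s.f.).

d ≈ 1.87 in

Direct runoff: 0.0, 7.0, 23.0, 47.0, 33.0, 23.0, 0.0 cfs; ΣQ_DR = 133.0 cfs.
V = ΣQ_DR · Δt = 133.0 × 7200 s = 9.576 × 10^5 ft³.
Over A = 0.22 mi², depth = V / A = 1.87 in.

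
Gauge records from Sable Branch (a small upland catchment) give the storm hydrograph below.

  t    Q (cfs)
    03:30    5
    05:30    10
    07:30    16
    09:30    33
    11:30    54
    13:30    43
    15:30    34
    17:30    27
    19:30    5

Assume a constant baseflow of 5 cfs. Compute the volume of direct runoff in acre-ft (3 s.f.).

Direct-runoff ordinates (Q − Q_b): 0.0, 5.0, 11.0, 28.0, 49.0, 38.0, 29.0, 22.0, 0.0 cfs.
ΣQ_DR = 182.0 cfs.
With Δt = 2 h = 7200 s, V = ΣQ_DR · Δt = 182.0 × 7200 = 1.31 × 10^6 ft³ = 30.1 acre-ft.

V ≈ 30.1 acre-ft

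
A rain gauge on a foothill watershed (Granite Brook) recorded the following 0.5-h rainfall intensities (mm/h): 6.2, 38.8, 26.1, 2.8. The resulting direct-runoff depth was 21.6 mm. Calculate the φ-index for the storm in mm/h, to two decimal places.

φ ≈ 10.85 mm/h

Only the 2 blocks with intensity above φ contribute runoff: 38.8, 26.1 mm/h.
Σ(I−φ)·Δt = d  ⇒  (38.8+26.1 − 2φ)·0.5 = 21.6
φ = (64.90 − 21.6/0.5) / 2 = 10.85 mm/h.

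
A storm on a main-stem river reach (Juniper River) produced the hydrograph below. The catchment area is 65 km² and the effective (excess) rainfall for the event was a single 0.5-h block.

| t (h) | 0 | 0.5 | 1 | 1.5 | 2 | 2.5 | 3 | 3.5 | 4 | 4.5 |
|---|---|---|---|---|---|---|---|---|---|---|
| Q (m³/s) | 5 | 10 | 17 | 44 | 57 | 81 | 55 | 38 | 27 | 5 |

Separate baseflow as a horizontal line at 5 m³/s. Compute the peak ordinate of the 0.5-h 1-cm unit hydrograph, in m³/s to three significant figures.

U_p ≈ 95.0 m³/s

Direct runoff: 0.0, 5.0, 12.0, 39.0, 52.0, 76.0, 50.0, 33.0, 22.0, 0.0 m³/s; ΣQ_DR = 289.0 m³/s, peak = 76.0 m³/s.
Runoff depth d = ΣQ_DR·Δt / A = 289.0 × 1800 / (65 km²) = 8.003 mm.
The 1-cm UH is the DRH scaled by (10 mm)/d, so U_p = 76.0 × 10/8.003 = 95.0 m³/s.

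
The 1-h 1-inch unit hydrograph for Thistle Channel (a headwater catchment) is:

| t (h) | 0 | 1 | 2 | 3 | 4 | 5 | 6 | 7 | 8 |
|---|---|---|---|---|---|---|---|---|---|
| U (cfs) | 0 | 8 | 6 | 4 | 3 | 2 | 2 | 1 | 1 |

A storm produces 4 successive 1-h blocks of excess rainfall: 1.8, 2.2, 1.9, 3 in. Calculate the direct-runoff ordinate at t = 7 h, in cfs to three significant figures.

By discrete convolution, Q_j = Σ (P_i / 1 in) · U_{j−i}.
At t = 7 h (j=7): Q = (1.8/1)·1 + (2.2/1)·2 + (1.9/1)·2 + (3/1)·3 = 19.0 cfs.

Q ≈ 19.0 cfs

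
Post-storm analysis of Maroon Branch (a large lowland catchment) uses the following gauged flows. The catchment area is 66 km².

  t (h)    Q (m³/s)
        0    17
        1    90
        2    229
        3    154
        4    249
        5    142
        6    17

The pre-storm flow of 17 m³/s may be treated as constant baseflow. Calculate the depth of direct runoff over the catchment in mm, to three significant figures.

d ≈ 42.5 mm

Direct runoff: 0.0, 73.0, 212.0, 137.0, 232.0, 125.0, 0.0 m³/s; ΣQ_DR = 779.0 m³/s.
V = ΣQ_DR · Δt = 779.0 × 3600 s = 2.804 × 10^6 m³.
Over A = 66 km², depth = V / A = 42.5 mm.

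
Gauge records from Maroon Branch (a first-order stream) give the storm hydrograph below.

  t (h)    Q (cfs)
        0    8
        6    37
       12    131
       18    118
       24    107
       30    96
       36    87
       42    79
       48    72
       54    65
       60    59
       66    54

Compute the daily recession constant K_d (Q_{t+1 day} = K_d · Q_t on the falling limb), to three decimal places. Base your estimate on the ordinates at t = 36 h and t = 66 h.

K_d ≈ 0.683

Between t = 36 h and t = 66 h the flow falls from 87 to 54 cfs over 5×6 h = 30 h.
Per-interval ratio K = (54/87)^(1/5) = 0.9090; K_d = K^(24/6) = 0.683.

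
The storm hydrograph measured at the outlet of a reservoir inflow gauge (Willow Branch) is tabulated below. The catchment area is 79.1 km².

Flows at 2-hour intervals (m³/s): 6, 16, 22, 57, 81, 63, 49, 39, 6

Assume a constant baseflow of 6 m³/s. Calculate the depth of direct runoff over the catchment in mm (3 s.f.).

d ≈ 25.9 mm

Direct runoff: 0.0, 10.0, 16.0, 51.0, 75.0, 57.0, 43.0, 33.0, 0.0 m³/s; ΣQ_DR = 285.0 m³/s.
V = ΣQ_DR · Δt = 285.0 × 7200 s = 2.052 × 10^6 m³.
Over A = 79.1 km², depth = V / A = 25.9 mm.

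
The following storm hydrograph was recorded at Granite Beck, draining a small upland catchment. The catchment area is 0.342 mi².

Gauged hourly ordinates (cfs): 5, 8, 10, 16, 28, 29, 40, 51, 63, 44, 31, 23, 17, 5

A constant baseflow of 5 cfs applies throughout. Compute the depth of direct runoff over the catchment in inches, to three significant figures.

d ≈ 1.36 in

Direct runoff: 0.0, 3.0, 5.0, 11.0, 23.0, 24.0, 35.0, 46.0, 58.0, 39.0, 26.0, 18.0, 12.0, 0.0 cfs; ΣQ_DR = 300.0 cfs.
V = ΣQ_DR · Δt = 300.0 × 3600 s = 1.080 × 10^6 ft³.
Over A = 0.342 mi², depth = V / A = 1.36 in.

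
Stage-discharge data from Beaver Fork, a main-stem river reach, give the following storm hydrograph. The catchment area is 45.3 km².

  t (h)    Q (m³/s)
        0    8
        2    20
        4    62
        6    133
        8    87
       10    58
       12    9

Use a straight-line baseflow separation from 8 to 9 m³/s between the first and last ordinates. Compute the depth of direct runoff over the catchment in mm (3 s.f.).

d ≈ 50.5 mm

Direct runoff: 0.00, 11.83, 53.67, 124.50, 78.33, 49.17, 0.00 m³/s; ΣQ_DR = 317.5 m³/s.
V = ΣQ_DR · Δt = 317.5 × 7200 s = 2.286 × 10^6 m³.
Over A = 45.3 km², depth = V / A = 50.5 mm.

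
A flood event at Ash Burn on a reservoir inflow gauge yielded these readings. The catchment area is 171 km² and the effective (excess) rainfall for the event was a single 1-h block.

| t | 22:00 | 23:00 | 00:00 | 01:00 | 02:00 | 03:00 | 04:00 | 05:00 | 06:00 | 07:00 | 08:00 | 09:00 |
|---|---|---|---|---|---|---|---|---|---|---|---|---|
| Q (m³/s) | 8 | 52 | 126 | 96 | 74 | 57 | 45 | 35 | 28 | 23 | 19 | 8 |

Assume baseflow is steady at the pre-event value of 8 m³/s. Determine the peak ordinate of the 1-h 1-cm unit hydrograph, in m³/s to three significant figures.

Direct runoff: 0.0, 44.0, 118.0, 88.0, 66.0, 49.0, 37.0, 27.0, 20.0, 15.0, 11.0, 0.0 m³/s; ΣQ_DR = 475.0 m³/s, peak = 118.0 m³/s.
Runoff depth d = ΣQ_DR·Δt / A = 475.0 × 3600 / (171 km²) = 10.00 mm.
The 1-cm UH is the DRH scaled by (10 mm)/d, so U_p = 118.0 × 10/10.00 = 118 m³/s.

U_p ≈ 118 m³/s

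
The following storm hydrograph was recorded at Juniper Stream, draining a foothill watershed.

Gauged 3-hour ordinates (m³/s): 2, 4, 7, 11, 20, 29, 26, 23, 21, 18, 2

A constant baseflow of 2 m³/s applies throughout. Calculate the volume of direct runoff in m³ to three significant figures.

V ≈ 1.52 × 10^6 m³

Direct-runoff ordinates (Q − Q_b): 0.0, 2.0, 5.0, 9.0, 18.0, 27.0, 24.0, 21.0, 19.0, 16.0, 0.0 m³/s.
ΣQ_DR = 141.0 m³/s.
With Δt = 3 h = 10800 s, V = ΣQ_DR · Δt = 141.0 × 10800 = 1.52 × 10^6 m³.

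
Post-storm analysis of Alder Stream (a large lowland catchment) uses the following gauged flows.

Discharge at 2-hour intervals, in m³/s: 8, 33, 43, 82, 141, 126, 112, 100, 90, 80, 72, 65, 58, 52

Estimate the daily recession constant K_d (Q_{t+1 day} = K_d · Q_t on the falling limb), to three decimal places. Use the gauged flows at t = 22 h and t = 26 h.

K_d ≈ 0.262

Between t = 22 h and t = 26 h the flow falls from 65 to 52 m³/s over 2×2 h = 4 h.
Per-interval ratio K = (52/65)^(1/2) = 0.8944; K_d = K^(24/2) = 0.262.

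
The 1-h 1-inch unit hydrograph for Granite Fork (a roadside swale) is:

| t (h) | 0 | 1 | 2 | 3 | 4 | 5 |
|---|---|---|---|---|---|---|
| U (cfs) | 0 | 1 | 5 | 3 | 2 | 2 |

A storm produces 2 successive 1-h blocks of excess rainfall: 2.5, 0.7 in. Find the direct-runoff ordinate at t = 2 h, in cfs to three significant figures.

Q ≈ 13.2 cfs

By discrete convolution, Q_j = Σ (P_i / 1 in) · U_{j−i}.
At t = 2 h (j=2): Q = (2.5/1)·5 + (0.7/1)·1 = 13.2 cfs.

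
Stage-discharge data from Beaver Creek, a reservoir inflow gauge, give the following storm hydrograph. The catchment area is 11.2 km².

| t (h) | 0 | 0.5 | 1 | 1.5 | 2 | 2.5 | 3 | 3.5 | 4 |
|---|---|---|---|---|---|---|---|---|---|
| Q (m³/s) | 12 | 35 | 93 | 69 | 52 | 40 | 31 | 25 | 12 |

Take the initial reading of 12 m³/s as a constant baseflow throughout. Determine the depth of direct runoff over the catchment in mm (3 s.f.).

Direct runoff: 0.0, 23.0, 81.0, 57.0, 40.0, 28.0, 19.0, 13.0, 0.0 m³/s; ΣQ_DR = 261.0 m³/s.
V = ΣQ_DR · Δt = 261.0 × 1800 s = 4.698 × 10^5 m³.
Over A = 11.2 km², depth = V / A = 41.9 mm.

d ≈ 41.9 mm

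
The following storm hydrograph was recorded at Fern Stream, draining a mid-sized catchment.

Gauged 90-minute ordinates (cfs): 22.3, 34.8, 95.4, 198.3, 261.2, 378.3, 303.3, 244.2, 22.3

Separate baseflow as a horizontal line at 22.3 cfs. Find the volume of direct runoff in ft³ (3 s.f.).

Direct-runoff ordinates (Q − Q_b): 0.0, 12.5, 73.1, 176.0, 238.9, 356.0, 281.0, 221.9, 0.0 cfs.
ΣQ_DR = 1359 cfs.
With Δt = 1.5 h = 5400 s, V = ΣQ_DR · Δt = 1359 × 5400 = 7.34 × 10^6 ft³.

V ≈ 7.34 × 10^6 ft³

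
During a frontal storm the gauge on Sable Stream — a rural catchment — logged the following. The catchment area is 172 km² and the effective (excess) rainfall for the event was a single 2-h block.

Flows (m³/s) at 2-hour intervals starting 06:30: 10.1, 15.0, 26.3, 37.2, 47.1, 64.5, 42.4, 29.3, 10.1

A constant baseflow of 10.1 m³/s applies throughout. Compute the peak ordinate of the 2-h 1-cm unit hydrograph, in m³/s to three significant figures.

U_p ≈ 68.0 m³/s

Direct runoff: 0.0, 4.9, 16.2, 27.1, 37.0, 54.4, 32.3, 19.2, 0.0 m³/s; ΣQ_DR = 191.1 m³/s, peak = 54.4 m³/s.
Runoff depth d = ΣQ_DR·Δt / A = 191.1 × 7200 / (172 km²) = 8.000 mm.
The 1-cm UH is the DRH scaled by (10 mm)/d, so U_p = 54.4 × 10/8.000 = 68.0 m³/s.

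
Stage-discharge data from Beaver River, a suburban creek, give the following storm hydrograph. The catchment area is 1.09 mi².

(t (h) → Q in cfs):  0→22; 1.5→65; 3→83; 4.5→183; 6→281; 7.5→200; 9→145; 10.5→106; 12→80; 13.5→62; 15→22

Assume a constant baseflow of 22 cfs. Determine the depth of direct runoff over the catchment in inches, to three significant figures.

Direct runoff: 0.0, 43.0, 61.0, 161.0, 259.0, 178.0, 123.0, 84.0, 58.0, 40.0, 0.0 cfs; ΣQ_DR = 1007 cfs.
V = ΣQ_DR · Δt = 1007 × 5400 s = 5.438 × 10^6 ft³.
Over A = 1.09 mi², depth = V / A = 2.15 in.

d ≈ 2.15 in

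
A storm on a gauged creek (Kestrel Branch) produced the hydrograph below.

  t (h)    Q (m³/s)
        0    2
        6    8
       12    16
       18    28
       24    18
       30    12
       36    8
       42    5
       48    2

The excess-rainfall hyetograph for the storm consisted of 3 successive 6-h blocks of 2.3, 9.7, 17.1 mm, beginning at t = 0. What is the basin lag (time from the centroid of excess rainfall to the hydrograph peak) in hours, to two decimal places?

t_L ≈ 5.95 h

Centroid of excess rainfall: t_c = Σ P_i·t̄_i / ΣP_i = 12.0515 h (block centres at 3, 9, 15 h).
Hydrograph peak occurs at t = 18 h, so basin lag t_L = 18 − 12.0515 = 5.95 h.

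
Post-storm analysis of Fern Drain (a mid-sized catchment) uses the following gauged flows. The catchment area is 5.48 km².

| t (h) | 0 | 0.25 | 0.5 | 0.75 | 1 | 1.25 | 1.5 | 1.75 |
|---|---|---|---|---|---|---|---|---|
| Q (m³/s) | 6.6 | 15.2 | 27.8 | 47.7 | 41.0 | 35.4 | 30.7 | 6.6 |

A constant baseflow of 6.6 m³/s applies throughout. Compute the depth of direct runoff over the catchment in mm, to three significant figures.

Direct runoff: 0.0, 8.6, 21.2, 41.1, 34.4, 28.8, 24.1, 0.0 m³/s; ΣQ_DR = 158.2 m³/s.
V = ΣQ_DR · Δt = 158.2 × 900 s = 1.424 × 10^5 m³.
Over A = 5.48 km², depth = V / A = 26.0 mm.

d ≈ 26.0 mm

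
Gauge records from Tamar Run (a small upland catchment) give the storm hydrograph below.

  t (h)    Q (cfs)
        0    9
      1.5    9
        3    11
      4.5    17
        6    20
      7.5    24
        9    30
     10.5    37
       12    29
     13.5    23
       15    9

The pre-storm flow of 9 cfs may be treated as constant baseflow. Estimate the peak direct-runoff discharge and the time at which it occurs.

Subtracting baseflow gives direct-runoff ordinates: 0.0, 0.0, 2.0, 8.0, 11.0, 15.0, 21.0, 28.0, 20.0, 14.0, 0.0 cfs.
The maximum is 28.0 cfs, occurring at the reading for t = 10.5 h.

Q_p = 28.0 cfs at t = 10.5 h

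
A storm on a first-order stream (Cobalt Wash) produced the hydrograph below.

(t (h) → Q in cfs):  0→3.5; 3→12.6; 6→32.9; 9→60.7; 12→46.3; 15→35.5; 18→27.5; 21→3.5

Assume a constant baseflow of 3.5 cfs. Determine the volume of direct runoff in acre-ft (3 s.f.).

Direct-runoff ordinates (Q − Q_b): 0.0, 9.1, 29.4, 57.2, 42.8, 32.0, 24.0, 0.0 cfs.
ΣQ_DR = 194.5 cfs.
With Δt = 3 h = 10800 s, V = ΣQ_DR · Δt = 194.5 × 10800 = 2.10 × 10^6 ft³ = 48.2 acre-ft.

V ≈ 48.2 acre-ft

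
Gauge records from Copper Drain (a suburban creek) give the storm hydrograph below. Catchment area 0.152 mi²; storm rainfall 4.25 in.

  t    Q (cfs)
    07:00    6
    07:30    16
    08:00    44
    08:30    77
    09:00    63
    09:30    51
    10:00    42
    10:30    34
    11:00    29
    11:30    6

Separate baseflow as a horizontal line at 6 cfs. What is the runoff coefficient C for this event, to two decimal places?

ΣQ_DR = 308.0 cfs; V = ΣQ_DR·Δt = 5.544 × 10^5 ft³.
Runoff depth d = V / A = 1.570 in.
C = d / P = 1.570 / 4.25 = 0.37.

C ≈ 0.37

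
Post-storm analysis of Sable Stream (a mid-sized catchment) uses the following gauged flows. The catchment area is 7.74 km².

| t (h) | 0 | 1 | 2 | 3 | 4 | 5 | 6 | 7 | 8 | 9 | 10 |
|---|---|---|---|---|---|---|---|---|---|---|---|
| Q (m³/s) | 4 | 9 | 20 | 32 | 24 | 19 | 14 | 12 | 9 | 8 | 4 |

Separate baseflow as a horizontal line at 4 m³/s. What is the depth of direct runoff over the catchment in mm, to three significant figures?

Direct runoff: 0.0, 5.0, 16.0, 28.0, 20.0, 15.0, 10.0, 8.0, 5.0, 4.0, 0.0 m³/s; ΣQ_DR = 111.0 m³/s.
V = ΣQ_DR · Δt = 111.0 × 3600 s = 3.996 × 10^5 m³.
Over A = 7.74 km², depth = V / A = 51.6 mm.

d ≈ 51.6 mm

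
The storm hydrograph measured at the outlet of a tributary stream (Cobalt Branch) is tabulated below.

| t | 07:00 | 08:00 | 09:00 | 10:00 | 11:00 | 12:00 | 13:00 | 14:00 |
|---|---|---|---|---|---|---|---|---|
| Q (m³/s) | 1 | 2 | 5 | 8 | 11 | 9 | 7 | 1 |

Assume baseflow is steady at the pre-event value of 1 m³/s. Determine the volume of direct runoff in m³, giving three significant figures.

V ≈ 1.30 × 10^5 m³

Direct-runoff ordinates (Q − Q_b): 0.0, 1.0, 4.0, 7.0, 10.0, 8.0, 6.0, 0.0 m³/s.
ΣQ_DR = 36.00 m³/s.
With Δt = 1 h = 3600 s, V = ΣQ_DR · Δt = 36.00 × 3600 = 1.30 × 10^5 m³.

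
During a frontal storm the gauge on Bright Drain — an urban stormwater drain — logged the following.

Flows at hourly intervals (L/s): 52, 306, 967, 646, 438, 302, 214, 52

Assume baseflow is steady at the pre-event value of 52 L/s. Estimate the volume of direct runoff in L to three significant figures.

V ≈ 9.22 × 10^6 L

Direct-runoff ordinates (Q − Q_b): 0.0, 254.0, 915.0, 594.0, 386.0, 250.0, 162.0, 0.0 L/s.
ΣQ_DR = 2561 L/s.
With Δt = 1 h = 3600 s, V = ΣQ_DR · Δt = 2561 × 3600 = 9.22 × 10^6 L.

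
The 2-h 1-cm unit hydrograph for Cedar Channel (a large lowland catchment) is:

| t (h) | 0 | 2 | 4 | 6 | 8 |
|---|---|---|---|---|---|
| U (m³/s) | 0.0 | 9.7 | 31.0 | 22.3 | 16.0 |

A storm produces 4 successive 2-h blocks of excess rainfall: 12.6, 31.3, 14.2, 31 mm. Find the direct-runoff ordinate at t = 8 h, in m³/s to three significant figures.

By discrete convolution, Q_j = Σ (P_i / 10 mm) · U_{j−i}.
At t = 8 h (j=4): Q = (12.6/10)·16.0 + (31.3/10)·22.3 + (14.2/10)·31.0 + (31/10)·9.7 = 164 m³/s.

Q ≈ 164 m³/s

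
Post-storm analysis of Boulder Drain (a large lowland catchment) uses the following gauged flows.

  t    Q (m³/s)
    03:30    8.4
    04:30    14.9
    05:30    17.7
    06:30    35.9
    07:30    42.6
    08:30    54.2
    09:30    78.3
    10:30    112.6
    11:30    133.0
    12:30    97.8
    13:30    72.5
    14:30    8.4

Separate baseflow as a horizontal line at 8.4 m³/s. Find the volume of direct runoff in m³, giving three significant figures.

Direct-runoff ordinates (Q − Q_b): 0.0, 6.5, 9.3, 27.5, 34.2, 45.8, 69.9, 104.2, 124.6, 89.4, 64.1, 0.0 m³/s.
ΣQ_DR = 575.5 m³/s.
With Δt = 1 h = 3600 s, V = ΣQ_DR · Δt = 575.5 × 3600 = 2.07 × 10^6 m³.

V ≈ 2.07 × 10^6 m³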